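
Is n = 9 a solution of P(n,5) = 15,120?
Yes

Working:
P(9,5) = 9·8·7·6·5 = 15,120, which equals 15,120.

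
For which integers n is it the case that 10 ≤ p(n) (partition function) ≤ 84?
6, 7, 8, 9, 10, 11, 12

Working:
Tabulating p(n) via p(n) = p(n−1) + p(n−2) − p(n−5) − p(n−7) + …: p(5)=7; p(6)=11; p(7)=15; p(8)=22; p(9)=30; p(10)=42; p(11)=56; p(12)=77; p(13)=101. So valid n = 6, 7, 8, 9, 10, 11, 12.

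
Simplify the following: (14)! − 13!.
(14)! − 13! = (14)·13! − 13! = (14−1)·13! = 13·13! = 80,951,270,400.
Final answer: 80,951,270,400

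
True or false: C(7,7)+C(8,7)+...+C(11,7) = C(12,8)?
True

Reasoning: Hockey stick identity gives Σ = C(12,8) = 495; RHS C(12,8) = 495.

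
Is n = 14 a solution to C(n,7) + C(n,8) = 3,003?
No

Reasoning: C(14,7) + C(14,8) = 3,432 + 3,003 = 6,435, which does not equal 3,003.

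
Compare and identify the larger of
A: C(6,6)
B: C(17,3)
B

Reasoning: A=C(6,6)=1, B=C(17,3)=680.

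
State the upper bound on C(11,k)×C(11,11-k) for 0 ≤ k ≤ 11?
C(11,k)·C(11,11-k) = C(11,k)², maximised at the centre k = 5: C(11,5)² = 213,444.
Final answer: 213,444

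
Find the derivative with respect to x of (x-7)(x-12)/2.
d/dx[(x-7)(x-12)] = (x-12) + (x-7) = 2x - 19. Dividing by 2 gives (2x - 19)/2.

Answer: (2x - 19)/2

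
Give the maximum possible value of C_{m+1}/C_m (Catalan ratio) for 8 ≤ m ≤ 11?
C_{m+1}/C_m = 2(2m+1)/(m+2), which increases with m. Maximum at m = 11: 2·23/13 = 46/13.

Answer: 46/13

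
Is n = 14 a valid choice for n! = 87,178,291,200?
14! = 14·13! = 14·6,227,020,800 = 87,178,291,200, which equals 87,178,291,200.

Answer: Yes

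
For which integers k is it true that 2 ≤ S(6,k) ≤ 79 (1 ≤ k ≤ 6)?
S(6,1)=1; S(6,2)=31; S(6,3)=90; S(6,4)=65; S(6,5)=15; S(6,6)=1. So valid k = 2, 4, 5.
Final answer: 2, 4, 5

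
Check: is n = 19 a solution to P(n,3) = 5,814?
P(19,3) = 19·18·17 = 5,814, which equals 5,814.

Answer: Yes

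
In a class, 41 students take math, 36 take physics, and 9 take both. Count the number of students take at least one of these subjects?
68

Solution: |A∪B| = |A|+|B|-|A∩B| = 41+36-9 = 68.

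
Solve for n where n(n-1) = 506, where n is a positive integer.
23

Working:
n² − n − 506 = 0, so n = (1 ± √(1 + 4·506))/2 = (1 ± √2,025)/2 = (1 ± 45)/2, i.e. n = 23 or n = -22. Taking the positive root, n = 23 (check: 23×22 = 506).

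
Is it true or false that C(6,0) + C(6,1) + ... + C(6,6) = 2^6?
True

Binomial theorem with x = y = 1: Σ C(6,i) = (1+1)^6 = 2^6 = 64. The statement holds.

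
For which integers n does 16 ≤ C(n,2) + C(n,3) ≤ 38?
5, 6

Reasoning: C(4,2)+C(4,3)=10; C(5,2)+C(5,3)=20; C(6,2)+C(6,3)=35; C(7,2)+C(7,3)=56. So valid n = 5, 6.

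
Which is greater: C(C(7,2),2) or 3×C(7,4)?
C(C(7,2),2)

C(C(7,2),2)=210, 3×C(7,4)=105.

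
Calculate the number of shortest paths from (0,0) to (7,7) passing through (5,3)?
To (5,3): C(8,5)=56. From there: C(6,2)=15. Total: 840.
Final answer: 840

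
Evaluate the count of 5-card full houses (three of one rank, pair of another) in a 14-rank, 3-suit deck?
546

Solution: Triple rank: 14. Triple suits: C(3,3)=1. Pair rank: 13. Pair suits: C(3,2)=3. Total: 546.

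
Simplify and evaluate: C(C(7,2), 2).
210

Reasoning: C(7,2) = 21, then C(21, 2) = 210.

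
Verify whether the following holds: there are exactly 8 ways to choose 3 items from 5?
False
C(5,3) = 10 ≠ 8.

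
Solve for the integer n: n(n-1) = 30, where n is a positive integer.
6

Working:
n² − n − 30 = 0, so n = (1 ± √(1 + 4·30))/2 = (1 ± √121)/2 = (1 ± 11)/2, i.e. n = 6 or n = -5. Taking the positive root, n = 6 (check: 6×5 = 30).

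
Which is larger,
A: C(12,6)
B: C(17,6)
B

Solution: A=C(12,6)=924, B=C(17,6)=12,376.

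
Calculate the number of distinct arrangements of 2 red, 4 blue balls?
15

Explanation: Multinomial: 6!/(2! × 4!) = 15.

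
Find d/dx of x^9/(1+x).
(9x^8(1+x) - x^9)/(1+x)²
Quotient rule: [9x^{8}(1+x) - x^9]/(1+x)².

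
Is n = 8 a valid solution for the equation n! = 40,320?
8! = 8·7! = 8·5,040 = 40,320, which equals 40,320.

Answer: Yes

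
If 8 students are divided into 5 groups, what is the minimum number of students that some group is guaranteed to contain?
Pigeonhole: ⌈8/5⌉ = 2.

Answer: 2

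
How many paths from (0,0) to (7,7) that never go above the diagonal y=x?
429

Working:
Counted by the Catalan number C_7: C_7 = C(14,7)/(7+1) = 3,432/8 = 429.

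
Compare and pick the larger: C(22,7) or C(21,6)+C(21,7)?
Equal

Working:
By Pascal's identity: C(22,7) = C(21,6)+C(21,7) = 170,544. Equal.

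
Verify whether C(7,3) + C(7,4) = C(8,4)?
Pascal's identity: LHS = 35 + 35 = 70; RHS = C(8,4) = 70. Both sides agree, so the statement holds.
Final answer: True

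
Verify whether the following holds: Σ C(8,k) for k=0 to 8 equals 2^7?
False

Solution: Binomial theorem: Σ C(8,k) = (1+1)^8 = 2^8 = 256; RHS 2^7 = 128.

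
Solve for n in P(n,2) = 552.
24

Reasoning: P(n,2) = n(n−1) is increasing in n; n(n−1) ≈ (n−0.5)^2 = 552 gives n ≈ 24.0. Check: P(22,2) = 462, P(23,2) = 506, P(24,2) = 552 ✓. So n = 24.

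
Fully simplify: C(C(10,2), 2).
990

Solution: C(10,2) = 45, then C(45, 2) = 990.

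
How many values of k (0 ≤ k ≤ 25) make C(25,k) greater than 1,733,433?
8

Row 25 is unimodal and symmetric about k=25/2. C(25,8)=1,081,575 ≤ 1,733,433; C(25,9)=2,042,975 > 1,733,433; by symmetry C(25,k) > 1,733,433 for k = 9..16. That's 16 - 9 + 1 = 8 values.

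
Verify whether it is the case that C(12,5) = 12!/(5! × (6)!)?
False

The correct denominator is 5!×7!, giving C(12,5) = 792; the stated RHS is 12!/(5!×6!) = 5,544 ≠ 792, so the statement does not hold.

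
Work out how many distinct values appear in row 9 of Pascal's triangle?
Row 9 has entries C(9,0)..C(9,9); by symmetry C(9,k)=C(9,9-k), giving 5 distinct values.

Answer: 5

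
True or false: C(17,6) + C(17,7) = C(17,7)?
False

Working:
Pascal's identity gives C(18,7) = 31,824, whereas C(17,7) = 19,448.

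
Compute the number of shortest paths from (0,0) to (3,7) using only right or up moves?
120

Choose 3 rights from 10 moves: C(10,3) = 120.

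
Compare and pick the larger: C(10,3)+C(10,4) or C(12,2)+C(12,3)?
C(10,3)+C(10,4)

Solution: First=330, Second=286.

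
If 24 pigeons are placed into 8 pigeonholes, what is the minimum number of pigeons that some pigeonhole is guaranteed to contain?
Pigeonhole: ⌈24/8⌉ = 3.
Final answer: 3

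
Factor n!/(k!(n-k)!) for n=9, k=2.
C(9,2) = 36

Solution: This is the binomial coefficient C(9,2) = 36.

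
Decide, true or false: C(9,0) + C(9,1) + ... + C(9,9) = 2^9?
Binomial theorem with x = y = 1: Σ C(9,i) = (1+1)^9 = 2^9 = 512. The statement holds.
Final answer: True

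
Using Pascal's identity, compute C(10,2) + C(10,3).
165

Reasoning: C(10,2) + C(10,3) = C(11,3) = 165.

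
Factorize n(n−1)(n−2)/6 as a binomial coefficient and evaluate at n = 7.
C(n,3); C(7,3) = 35
n(n−1)(n−2)/6 = n!/(3!(n−3)!) = C(n,3). At n = 7: C(7,3) = 35.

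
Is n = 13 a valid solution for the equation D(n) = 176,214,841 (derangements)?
D(13) = (13-1)·[D(12) + D(11)] = 12·[176,214,841 + 14,684,570] = 2,290,792,932, which does not equal 176,214,841.

Answer: No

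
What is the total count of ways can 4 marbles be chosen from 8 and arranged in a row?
1,680

Reasoning: P(8,4) = 8!/(8-4)! = 1,680.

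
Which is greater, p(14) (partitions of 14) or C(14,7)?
Pentagonal recurrence p(n) = p(n−1) + p(n−2) − p(n−5) − p(n−7) + …: p(14) = p(13) + p(12) − p(9) − p(7) + p(2) = 101 + 77 − 30 − 15 + 2 = 135; C(14,7) = 3,432.

Answer: C(14,7)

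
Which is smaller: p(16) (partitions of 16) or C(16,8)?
p(16)

Pentagonal recurrence p(n) = p(n−1) + p(n−2) − p(n−5) − p(n−7) + …: p(16) = p(15) + p(14) − p(11) − p(9) + p(4) + p(1) = 176 + 135 − 56 − 30 + 5 + 1 = 231; C(16,8) = 12,870.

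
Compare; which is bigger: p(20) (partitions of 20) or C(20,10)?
C(20,10)

Working:
Pentagonal recurrence p(n) = p(n−1) + p(n−2) − p(n−5) − p(n−7) + …: p(20) = p(19) + p(18) − p(15) − p(13) + p(8) + p(5) = 490 + 385 − 176 − 101 + 22 + 7 = 627; C(20,10) = 184,756.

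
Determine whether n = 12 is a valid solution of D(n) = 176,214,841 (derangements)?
Yes

Explanation: D(12) = (12-1)·[D(11) + D(10)] = 11·[14,684,570 + 1,334,961] = 176,214,841, which equals 176,214,841.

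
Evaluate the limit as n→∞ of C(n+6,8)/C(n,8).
1

Reasoning: Both numerator and denominator grow as n^8/8! for large n, so the ratio → 1.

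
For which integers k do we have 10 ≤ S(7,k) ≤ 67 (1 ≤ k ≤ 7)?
2, 6

S(7,1)=1; S(7,2)=63; S(7,3)=301; S(7,4)=350; S(7,5)=140; S(7,6)=21; S(7,7)=1. So valid k = 2, 6.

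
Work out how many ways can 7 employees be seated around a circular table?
720

Reasoning: Circular arrangements: (7-1)! = 720.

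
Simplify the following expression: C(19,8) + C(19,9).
By Pascal's identity: C(20,9) = 167,960.
Final answer: 167,960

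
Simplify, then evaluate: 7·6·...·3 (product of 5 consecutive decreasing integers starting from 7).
2,520

Solution: This is P(7,5) = 7!/(2)! = 2,520.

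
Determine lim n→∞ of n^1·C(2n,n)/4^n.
∞

Reasoning: C(2n,n) ~ 4^n/√(πn), so n^1·C(2n,n)/4^n ~ n^(1 − 1/2)/√π → ∞.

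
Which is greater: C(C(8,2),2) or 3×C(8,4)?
C(C(8,2),2)

Working:
C(C(8,2),2)=378, 3×C(8,4)=210.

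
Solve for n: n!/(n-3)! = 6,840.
20
n!/(n-3)! = n×(n-1)×(n-2), a product of 3 consecutive integers ≈ (n−1)^3. 6,840^(1/3) + 1 ≈ 20.0; check n = 20: 20×19×18 = 6,840 ✓. So n = 20.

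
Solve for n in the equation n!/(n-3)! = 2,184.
n!/(n-3)! = n×(n-1)×(n-2), a product of 3 consecutive integers ≈ (n−1)^3. 2,184^(1/3) + 1 ≈ 14.0; check n = 14: 14×13×12 = 2,184 ✓. So n = 14.

Answer: 14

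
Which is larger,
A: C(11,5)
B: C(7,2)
A
A=C(11,5)=462, B=C(7,2)=21.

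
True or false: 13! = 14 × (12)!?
False
13! = 13 × 12! = 6,227,020,800, but 14 × 12! = 6,706,022,400.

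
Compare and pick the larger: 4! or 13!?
13!

4!=24, 13!=6,227,020,800. 13! > 4!.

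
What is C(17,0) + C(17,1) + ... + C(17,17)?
131,072

Explanation: Sum of binomial coefficients = 2^17 = 131,072.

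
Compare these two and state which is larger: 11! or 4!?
11!

Reasoning: 11!=39,916,800, 4!=24. 11! > 4!.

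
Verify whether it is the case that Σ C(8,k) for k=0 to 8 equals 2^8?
True

Binomial theorem: Σ C(8,k) = (1+1)^8 = 2^8 = 256; RHS 2^8 = 256.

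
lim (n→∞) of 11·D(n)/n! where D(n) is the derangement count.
11/e
D(n)/n! → 1/e, so 11·D(n)/n! → 11/e.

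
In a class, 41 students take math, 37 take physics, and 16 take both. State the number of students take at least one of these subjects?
62

Working:
|A∪B| = |A|+|B|-|A∩B| = 41+37-16 = 62.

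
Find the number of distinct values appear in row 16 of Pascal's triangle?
9

Working:
Row 16 has entries C(16,0)..C(16,16); by symmetry C(16,k)=C(16,16-k), giving 9 distinct values.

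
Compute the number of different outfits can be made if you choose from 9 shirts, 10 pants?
90

By the multiplication principle: 9 × 10 = 90.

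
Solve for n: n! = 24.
4

Solution: n! is strictly increasing. 2! = 2, 3! = 6, 4! = 24 ✓. So n = 4.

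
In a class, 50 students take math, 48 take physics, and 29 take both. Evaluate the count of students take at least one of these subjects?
69

Explanation: |A∪B| = |A|+|B|-|A∩B| = 50+48-29 = 69.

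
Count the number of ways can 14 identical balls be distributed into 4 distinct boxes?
680

C(14+4-1, 4-1) = C(17, 3) = 680.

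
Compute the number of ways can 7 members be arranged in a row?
5,040

Working:
Arrangements of 7 distinct objects: 7! = 5,040.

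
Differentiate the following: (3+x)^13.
Using the power rule: d/dx (3+x)^13 = 13(3+x)^{12}.

Answer: 13(3+x)^12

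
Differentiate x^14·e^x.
Product rule: d/dx[x^14]·e^x + x^14·d/dx[e^x] = 14x^{13}e^x + x^14e^x.

Answer: (14x^13 + x^14)e^x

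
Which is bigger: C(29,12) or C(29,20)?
C(29,12)

Explanation: C(29,12)=51,895,935, C(29,20)=10,015,005.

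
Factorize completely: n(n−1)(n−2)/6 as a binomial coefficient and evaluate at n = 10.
C(n,3); C(10,3) = 120

Working:
n(n−1)(n−2)/6 = n!/(3!(n−3)!) = C(n,3). At n = 10: C(10,3) = 120.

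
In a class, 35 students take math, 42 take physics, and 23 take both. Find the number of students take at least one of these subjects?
54

Solution: |A∪B| = |A|+|B|-|A∩B| = 35+42-23 = 54.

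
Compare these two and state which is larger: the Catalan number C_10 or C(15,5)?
C_10

C_10 = C(20,10)/(10+1) = 184,756/11 = 16,796; C(15,5) = 3,003.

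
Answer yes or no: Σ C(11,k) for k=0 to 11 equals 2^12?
No

Binomial theorem: Σ C(11,k) = (1+1)^11 = 2^11 = 2,048; RHS 2^12 = 4,096.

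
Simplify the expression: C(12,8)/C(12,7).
C(n,k+1)/C(n,k) = (n−k)/(k+1). Here (12−7)/(7+1) = 5/8 = 5/8.
Final answer: 5/8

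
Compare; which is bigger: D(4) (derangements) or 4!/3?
D(4)
D(4) = (4-1)·[D(3) + D(2)] = 3·[2 + 1] = 9; 4!/3 = 24/3 = 8.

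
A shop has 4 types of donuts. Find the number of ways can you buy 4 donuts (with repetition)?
35

Working:
Stars and bars: C(4+4-1, 4) = C(7, 4) = 35.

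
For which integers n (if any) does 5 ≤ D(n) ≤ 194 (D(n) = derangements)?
Using D(n) = (n−1)[D(n−1) + D(n−2)] with D(1)=0, D(2)=1: D(3)=2; D(4)=9; D(5)=44; D(6)=265. So valid n = 4, 5.
Final answer: 4, 5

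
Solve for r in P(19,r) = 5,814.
3

Reasoning: P(19,r) = 19·18·…·(19−r+1), a product of r factors. Multiplying down from 19: 19 = 19; 19·18 = 342; 19·18·17 = 5,814 ✓ (3 factors). So r = 3.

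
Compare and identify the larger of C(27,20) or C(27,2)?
C(27,20)
C(27,20)=888,030, C(27,2)=351.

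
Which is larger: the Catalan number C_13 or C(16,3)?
C_13 = C(26,13)/(13+1) = 10,400,600/14 = 742,900; C(16,3) = 560.

Answer: C_13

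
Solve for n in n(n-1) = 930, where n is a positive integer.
n² − n − 930 = 0, so n = (1 ± √(1 + 4·930))/2 = (1 ± √3,721)/2 = (1 ± 61)/2, i.e. n = 31 or n = -30. Taking the positive root, n = 31 (check: 31×30 = 930).

Answer: 31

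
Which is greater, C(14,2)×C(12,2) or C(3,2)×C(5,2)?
C(14,2)×C(12,2)

Reasoning: C(14,2)×C(12,2)=6,006, C(3,2)×C(5,2)=30.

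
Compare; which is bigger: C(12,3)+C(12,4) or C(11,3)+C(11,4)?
C(12,3)+C(12,4)

Solution: First=715, Second=495.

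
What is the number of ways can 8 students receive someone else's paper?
Using D(n) = (n-1)[D(n-1) + D(n-2)]:
D(8) = (8-1) × [D(7) + D(6)]
      = 7 × [1854 + 265]
      = 7 × 2119
      = 14,833
Final answer: 14,833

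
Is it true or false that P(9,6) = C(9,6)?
P(9,6) = 60,480 but C(9,6) = 84; they differ by a factor of 6! = 720, so the statement does not hold.
Final answer: False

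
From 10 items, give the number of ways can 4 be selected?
210
C(10,4) = 10! / (4! × (10-4)!)
         = 10! / (4! × 6!)
         = 210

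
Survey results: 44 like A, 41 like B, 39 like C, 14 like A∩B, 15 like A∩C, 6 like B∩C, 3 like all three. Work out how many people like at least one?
92

|A∪B∪C| = 44+41+39-14-15-6+3 = 92.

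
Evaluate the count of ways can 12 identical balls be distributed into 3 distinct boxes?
91
C(12+3-1, 3-1) = C(14, 2) = 91.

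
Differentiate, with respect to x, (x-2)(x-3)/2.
d/dx[(x-2)(x-3)] = (x-3) + (x-2) = 2x - 5. Dividing by 2 gives (2x - 5)/2.
Final answer: (2x - 5)/2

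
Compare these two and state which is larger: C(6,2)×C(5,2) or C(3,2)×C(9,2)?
C(6,2)×C(5,2)=150, C(3,2)×C(9,2)=108.
Final answer: C(6,2)×C(5,2)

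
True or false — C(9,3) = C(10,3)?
False

Reasoning: LHS = C(9,3) = 84; RHS = C(10,3) = 120. 84 ≠ 120, so the statement does not hold.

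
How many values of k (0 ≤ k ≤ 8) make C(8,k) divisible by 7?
5

Checking C(8,k) mod 7 for k = 0..8: divisible at k = 2, 3, 4, 5, 6. That's 5 values.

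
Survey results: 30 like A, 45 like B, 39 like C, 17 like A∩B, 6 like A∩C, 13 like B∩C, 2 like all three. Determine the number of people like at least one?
|A∪B∪C| = 30+45+39-17-6-13+2 = 80.
Final answer: 80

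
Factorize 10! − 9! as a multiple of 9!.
9 × 9! = 3,265,920

Reasoning: 10! − 9! = 10·9! − 9! = (10 − 1)·9! = 9 × 9! = 3,265,920.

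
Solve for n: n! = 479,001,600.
12
n! is strictly increasing. 10! = 3,628,800, 11! = 39,916,800, 12! = 479,001,600 ✓. So n = 12.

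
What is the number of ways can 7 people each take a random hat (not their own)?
1,854

Working:
Using D(n) = (n-1)[D(n-1) + D(n-2)]:
D(7) = (7-1) × [D(6) + D(5)]
      = 6 × [265 + 44]
      = 6 × 309
      = 1,854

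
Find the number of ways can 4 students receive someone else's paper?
Using D(n) = (n-1)[D(n-1) + D(n-2)]:
D(4) = (4-1) × [D(3) + D(2)]
      = 3 × [2 + 1]
      = 3 × 3
      = 9

Answer: 9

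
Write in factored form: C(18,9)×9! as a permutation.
P(18,9)

Reasoning: C(18,9)×9! = [18!/(9!(9)!)]×9! = 18!/(9)! = P(18,9) = 17,643,225,600.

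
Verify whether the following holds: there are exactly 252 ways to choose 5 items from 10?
C(10,5) = 252.

Answer: True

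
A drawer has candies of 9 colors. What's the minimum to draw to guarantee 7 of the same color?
Worst case: 6 of each = 54. One more: 55.

Answer: 55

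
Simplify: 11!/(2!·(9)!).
55

This is C(11,2) = 55.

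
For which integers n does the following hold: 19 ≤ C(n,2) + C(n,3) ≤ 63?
5, 6, 7

C(4,2)+C(4,3)=10; C(5,2)+C(5,3)=20; C(6,2)+C(6,3)=35; C(7,2)+C(7,3)=56; C(8,2)+C(8,3)=84. So valid n = 5, 6, 7.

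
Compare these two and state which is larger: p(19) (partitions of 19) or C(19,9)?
C(19,9)

Pentagonal recurrence p(n) = p(n−1) + p(n−2) − p(n−5) − p(n−7) + …: p(19) = p(18) + p(17) − p(14) − p(12) + p(7) + p(4) = 385 + 297 − 135 − 77 + 15 + 5 = 490; C(19,9) = 92,378.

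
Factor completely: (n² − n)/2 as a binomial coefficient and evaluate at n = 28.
C(n,2); C(28,2) = 378
(n² − n)/2 = n(n−1)/2 = C(n,2). At n = 28: C(28,2) = 378.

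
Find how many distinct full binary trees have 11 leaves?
Using the Catalan number formula: C_n = C(2n, n) / (n+1)
C_10 = C(20, 10) / (10+1)
     = 184756 / 11
     = 16,796
Final answer: 16,796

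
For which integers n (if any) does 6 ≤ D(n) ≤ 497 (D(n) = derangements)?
4, 5, 6
Using D(n) = (n−1)[D(n−1) + D(n−2)] with D(1)=0, D(2)=1: D(3)=2; D(4)=9; D(5)=44; D(6)=265; D(7)=1,854. So valid n = 4, 5, 6.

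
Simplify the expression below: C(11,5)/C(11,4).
7/5

Working:
C(n,k+1)/C(n,k) = (n−k)/(k+1). Here (11−4)/(4+1) = 7/5 = 7/5.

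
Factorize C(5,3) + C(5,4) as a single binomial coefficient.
C(6,4)

Solution: By Pascal's identity: C(5,3) + C(5,4) = C(6,4) = 15.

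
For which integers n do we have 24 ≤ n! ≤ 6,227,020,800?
4, 5, 6, 7, 8, 9, 10, 11, 12, 13

Reasoning: n! is strictly increasing; 4! = 24 and 13! = 6,227,020,800, so valid n = 4, 5, 6, 7, 8, 9, 10, 11, 12, 13.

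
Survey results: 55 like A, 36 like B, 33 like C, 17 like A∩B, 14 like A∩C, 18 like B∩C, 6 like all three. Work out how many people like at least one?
81

|A∪B∪C| = 55+36+33-17-14-18+6 = 81.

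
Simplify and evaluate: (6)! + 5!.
840

Reasoning: (6)! + 5! = (6)·5! + 5! = (6+1)·5! = 7·5! = 840.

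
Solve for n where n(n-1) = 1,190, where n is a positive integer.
n² − n − 1,190 = 0, so n = (1 ± √(1 + 4·1,190))/2 = (1 ± √4,761)/2 = (1 ± 69)/2, i.e. n = 35 or n = -34. Taking the positive root, n = 35 (check: 35×34 = 1,190).
Final answer: 35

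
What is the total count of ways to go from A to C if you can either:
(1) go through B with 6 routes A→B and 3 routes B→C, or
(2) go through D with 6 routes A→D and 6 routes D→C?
54

Solution: Route via B: 6×3=18. Route via D: 6×6=36. Total: 54.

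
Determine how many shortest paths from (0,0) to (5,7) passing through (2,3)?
To (2,3): C(5,2)=10. From there: C(7,3)=35. Total: 350.
Final answer: 350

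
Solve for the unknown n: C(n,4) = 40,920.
33

Explanation: C(n,4) = n(n−1)(n−2)(n−3)/4! is increasing in n, and n(n−1)(n−2)(n−3) = 4!·40,920 = 982,080 ≈ (n−1.5)^4 gives n ≈ 33.0. Check: C(31,4) = 31,465, C(32,4) = 35,960, C(33,4) = 40,920 ✓. So n = 33.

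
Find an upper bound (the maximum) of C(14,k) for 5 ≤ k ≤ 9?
3,432

C(14,k) is maximised at the centre of the row: C(14,7) = 3,432.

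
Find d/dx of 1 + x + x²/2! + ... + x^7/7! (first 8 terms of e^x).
1 + x + x²/2! + ... + x^6/6!

Differentiating term by term gives the first 7 terms of e^x.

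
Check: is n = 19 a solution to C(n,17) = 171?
C(19,17) = 19·18·17·16·15·14·13·12·11·10·9·8·7·6·5·4·3/17! = 60,822,550,204,416,000/355,687,428,096,000 = 171, which equals 171.

Answer: Yes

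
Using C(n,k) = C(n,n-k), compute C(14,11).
C(14,11) = C(14,3) = 364.

Answer: 364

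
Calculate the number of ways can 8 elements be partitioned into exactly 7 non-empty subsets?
28

Explanation: This equals S(8,7), the Stirling number of the 2nd kind.
Using the Stirling recurrence: S(n,k) = k·S(n-1,k) + S(n-1,k-1)
S(8,7) = 7·S(7,7) + S(7,6)
         = 7·1 + 21
         = 7 + 21
         = 28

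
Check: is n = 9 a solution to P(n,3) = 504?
Yes

Reasoning: P(9,3) = 9·8·7 = 504, which equals 504.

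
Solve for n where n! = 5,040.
7

Reasoning: n! is strictly increasing. 5! = 120, 6! = 720, 7! = 5,040 ✓. So n = 7.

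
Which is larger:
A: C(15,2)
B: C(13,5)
B

Solution: A=C(15,2)=105, B=C(13,5)=1,287.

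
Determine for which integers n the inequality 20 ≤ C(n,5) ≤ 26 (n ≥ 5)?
C(6,5)=6; C(7,5)=21; C(8,5)=56. So valid n = 7.

Answer: 7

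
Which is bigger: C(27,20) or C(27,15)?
C(27,15)

Solution: C(27,20)=888,030, C(27,15)=17,383,860.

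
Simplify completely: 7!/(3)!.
840

This equals 7×6×...×4 = 840.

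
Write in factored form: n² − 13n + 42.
Seek roots whose sum is 13 and product is 42: (6, 7). So n² − 13n + 42 = (n − 6)(n − 7).
Final answer: (n − 6)(n − 7)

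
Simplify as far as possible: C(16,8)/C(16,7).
9/8

C(n,k+1)/C(n,k) = (n−k)/(k+1). Here (16−7)/(7+1) = 9/8 = 9/8.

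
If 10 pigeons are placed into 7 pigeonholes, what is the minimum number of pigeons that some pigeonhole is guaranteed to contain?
2

Pigeonhole: ⌈10/7⌉ = 2.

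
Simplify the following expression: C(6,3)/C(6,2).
4/3

Solution: C(n,k+1)/C(n,k) = (n−k)/(k+1). Here (6−2)/(2+1) = 4/3 = 4/3.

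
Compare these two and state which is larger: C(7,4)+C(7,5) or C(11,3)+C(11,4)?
C(11,3)+C(11,4)

First=56, Second=495.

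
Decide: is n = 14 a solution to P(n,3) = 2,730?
No

Explanation: P(14,3) = 14·13·12 = 2,184, which does not equal 2,730.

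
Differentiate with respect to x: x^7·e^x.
Product rule: d/dx[x^7]·e^x + x^7·d/dx[e^x] = 7x^{6}e^x + x^7e^x.

Answer: (7x^6 + x^7)e^x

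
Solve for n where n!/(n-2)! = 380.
n!/(n-2)! = n×(n-1), a product of 2 consecutive integers ≈ (n−0.5)^2. 380^(1/2) + 0.5 ≈ 20.0; check n = 20: 20×19 = 380 ✓. So n = 20.

Answer: 20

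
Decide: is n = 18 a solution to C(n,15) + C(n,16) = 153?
C(18,15) + C(18,16) = 816 + 153 = 969, which does not equal 153.
Final answer: No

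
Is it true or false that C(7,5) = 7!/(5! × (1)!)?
False

Explanation: The correct denominator is 5!×2!, giving C(7,5) = 21; the stated RHS is 7!/(5!×1!) = 42 ≠ 21, so the statement does not hold.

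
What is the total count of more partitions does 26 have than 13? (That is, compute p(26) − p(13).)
2,335

Solution: Pentagonal recurrence p(n) = p(n−1) + p(n−2) − p(n−5) − p(n−7) + …: p(26) = p(25) + p(24) − p(21) − p(19) + p(14) + p(11) − p(4) − p(0) = 1,958 + 1,575 − 792 − 490 + 135 + 56 − 5 − 1 = 2,436.
p(13) = p(12) + p(11) − p(8) − p(6) + p(1) = 77 + 56 − 22 − 11 + 1 = 101.
Difference = 2,436 − 101 = 2,335.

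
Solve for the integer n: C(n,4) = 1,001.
14
C(n,4) = n(n−1)(n−2)(n−3)/4! is increasing in n, and n(n−1)(n−2)(n−3) = 4!·1,001 = 24,024 ≈ (n−1.5)^4 gives n ≈ 13.9. Check: C(12,4) = 495, C(13,4) = 715, C(14,4) = 1,001 ✓. So n = 14.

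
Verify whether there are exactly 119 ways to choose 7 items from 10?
False

C(10,7) = 120 ≠ 119.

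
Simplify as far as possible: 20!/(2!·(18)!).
190

This is C(20,2) = 190.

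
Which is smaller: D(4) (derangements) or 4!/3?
4!/3

Explanation: D(4) = (4-1)·[D(3) + D(2)] = 3·[2 + 1] = 9; 4!/3 = 24/3 = 8.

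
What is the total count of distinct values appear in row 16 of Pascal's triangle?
9

Solution: Row 16 has entries C(16,0)..C(16,16); by symmetry C(16,k)=C(16,16-k), giving 9 distinct values.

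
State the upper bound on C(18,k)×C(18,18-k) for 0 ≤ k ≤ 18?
2,363,904,400

Reasoning: C(18,k)·C(18,18-k) = C(18,k)², maximised at the centre k = 9: C(18,9)² = 2,363,904,400.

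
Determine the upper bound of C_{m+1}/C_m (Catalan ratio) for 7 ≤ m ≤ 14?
C_{m+1}/C_m = 2(2m+1)/(m+2), which increases with m. Maximum at m = 14: 2·29/16 = 29/8.
Final answer: 29/8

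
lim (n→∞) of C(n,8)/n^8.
C(n,8) ≈ n^8/8! for large n. Limit = 1/8! = 1/40320.
Final answer: 1/40320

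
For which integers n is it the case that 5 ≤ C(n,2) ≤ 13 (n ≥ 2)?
C(3,2)=3; C(4,2)=6; C(5,2)=10; C(6,2)=15. So valid n = 4, 5.

Answer: 4, 5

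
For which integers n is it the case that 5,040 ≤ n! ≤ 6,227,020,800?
7, 8, 9, 10, 11, 12, 13

n! is strictly increasing; 7! = 5,040 and 13! = 6,227,020,800, so valid n = 7, 8, 9, 10, 11, 12, 13.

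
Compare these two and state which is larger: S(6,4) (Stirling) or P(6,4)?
P(6,4)
S(6,4) = 4·S(5,4) + S(5,3) = 4·10 + 25 = 65; P(6,4) = 360.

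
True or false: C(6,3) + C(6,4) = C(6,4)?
False

Reasoning: Pascal's identity gives C(7,4) = 35, whereas C(6,4) = 15.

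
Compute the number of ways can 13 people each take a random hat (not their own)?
2,290,792,932

Solution: Using D(n) = (n-1)[D(n-1) + D(n-2)]:
D(13) = (13-1) × [D(12) + D(11)]
      = 12 × [176214841 + 14684570]
      = 12 × 190899411
      = 2,290,792,932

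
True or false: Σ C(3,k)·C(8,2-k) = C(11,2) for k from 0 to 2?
Vandermonde's identity gives C(11,2) = 55; RHS C(11,2) = 55.
Final answer: True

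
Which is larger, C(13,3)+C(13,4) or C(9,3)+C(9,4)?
C(13,3)+C(13,4)
First=1,001, Second=210.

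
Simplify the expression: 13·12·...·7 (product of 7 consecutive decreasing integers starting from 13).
This is P(13,7) = 13!/(6)! = 8,648,640.

Answer: 8,648,640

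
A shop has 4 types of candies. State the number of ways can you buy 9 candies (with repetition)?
220

Reasoning: Stars and bars: C(9+4-1, 9) = C(12, 9) = 220.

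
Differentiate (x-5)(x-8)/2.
(2x - 13)/2

Reasoning: d/dx[(x-5)(x-8)] = (x-8) + (x-5) = 2x - 13. Dividing by 2 gives (2x - 13)/2.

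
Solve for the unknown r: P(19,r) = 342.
2

Working:
P(19,r) = 19·18·…·(19−r+1), a product of r factors. Multiplying down from 19: 19 = 19; 19·18 = 342 ✓ (2 factors). So r = 2.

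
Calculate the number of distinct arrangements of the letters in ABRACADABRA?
83,160

Explanation: Word has 11 letters (A=5, B=2, R=2, C=1, D=1). Arrangements: 11!/Π(k!) = 83,160.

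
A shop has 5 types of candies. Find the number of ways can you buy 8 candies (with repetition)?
Stars and bars: C(8+5-1, 8) = C(12, 8) = 495.
Final answer: 495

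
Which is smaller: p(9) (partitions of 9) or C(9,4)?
p(9)

Reasoning: Pentagonal recurrence p(n) = p(n−1) + p(n−2) − p(n−5) − p(n−7) + …: p(9) = p(8) + p(7) − p(4) − p(2) = 22 + 15 − 5 − 2 = 30; C(9,4) = 126.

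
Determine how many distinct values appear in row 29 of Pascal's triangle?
15

Row 29 has entries C(29,0)..C(29,29); by symmetry C(29,k)=C(29,29-k), giving 15 distinct values.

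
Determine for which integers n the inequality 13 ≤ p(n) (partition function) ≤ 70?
Tabulating p(n) via p(n) = p(n−1) + p(n−2) − p(n−5) − p(n−7) + …: p(6)=11; p(7)=15; p(8)=22; p(9)=30; p(10)=42; p(11)=56; p(12)=77. So valid n = 7, 8, 9, 10, 11.
Final answer: 7, 8, 9, 10, 11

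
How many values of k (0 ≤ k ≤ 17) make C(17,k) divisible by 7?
Checking C(17,k) mod 7 for k = 0..17: divisible at k = 4, 5, 6, 11, 12, 13. That's 6 values.

Answer: 6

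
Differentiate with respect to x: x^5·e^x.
Product rule: d/dx[x^5]·e^x + x^5·d/dx[e^x] = 5x^{4}e^x + x^5e^x.
Final answer: (5x^4 + x^5)e^x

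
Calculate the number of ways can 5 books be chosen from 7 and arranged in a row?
2,520

Explanation: P(7,5) = 7!/(7-5)! = 2,520.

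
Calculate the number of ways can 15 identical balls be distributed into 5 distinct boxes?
C(15+5-1, 5-1) = C(19, 4) = 3,876.

Answer: 3,876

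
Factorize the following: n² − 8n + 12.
(n − 2)(n − 6)

Explanation: Seek roots whose sum is 8 and product is 12: (2, 6). So n² − 8n + 12 = (n − 2)(n − 6).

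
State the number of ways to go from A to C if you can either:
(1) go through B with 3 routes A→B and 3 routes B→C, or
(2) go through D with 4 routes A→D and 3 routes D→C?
21
Route via B: 3×3=9. Route via D: 4×3=12. Total: 21.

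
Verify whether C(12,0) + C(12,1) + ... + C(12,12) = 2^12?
True

Solution: Binomial theorem with x = y = 1: Σ C(12,i) = (1+1)^12 = 2^12 = 4,096. The statement holds.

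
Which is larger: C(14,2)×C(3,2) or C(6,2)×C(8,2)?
C(6,2)×C(8,2)
C(14,2)×C(3,2)=273, C(6,2)×C(8,2)=420.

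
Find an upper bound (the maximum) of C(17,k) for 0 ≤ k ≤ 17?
24,310

Working:
Maximum at k = 8 or k = 9: C(17,8) = 24,310.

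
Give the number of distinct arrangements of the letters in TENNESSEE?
3,780

Solution: Word has 9 letters (T=1, E=4, N=2, S=2). Arrangements: 9!/Π(k!) = 3,780.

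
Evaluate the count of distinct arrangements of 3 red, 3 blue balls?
Multinomial: 6!/(3! × 3!) = 20.

Answer: 20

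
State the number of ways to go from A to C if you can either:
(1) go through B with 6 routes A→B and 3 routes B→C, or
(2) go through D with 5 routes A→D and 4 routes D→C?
38

Working:
Route via B: 6×3=18. Route via D: 5×4=20. Total: 38.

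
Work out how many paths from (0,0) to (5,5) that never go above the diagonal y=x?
42

Reasoning: Counted by the Catalan number C_5: C_5 = C(10,5)/(5+1) = 252/6 = 42.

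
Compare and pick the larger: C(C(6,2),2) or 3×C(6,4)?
C(C(6,2),2)=105, 3×C(6,4)=45.
Final answer: C(C(6,2),2)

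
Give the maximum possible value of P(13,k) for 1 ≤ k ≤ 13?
P(13,k) increases in k, so maximum at k = 13: 13! = 6,227,020,800.
Final answer: 6,227,020,800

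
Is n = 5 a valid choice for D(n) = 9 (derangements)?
No

Solution: D(5) = (5-1)·[D(4) + D(3)] = 4·[9 + 2] = 44, which does not equal 9.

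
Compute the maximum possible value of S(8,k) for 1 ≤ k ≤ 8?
1,701
Row S(8,k) for k = 1..8 (via S(n,k) = k·S(n−1,k) + S(n−1,k−1)): 1, 127, 966, 1,701, 1,050, 266, 28, 1. The row is unimodal; maximum at k = 4: 1,701.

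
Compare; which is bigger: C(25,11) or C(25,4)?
C(25,11)
C(25,11)=4,457,400, C(25,4)=12,650.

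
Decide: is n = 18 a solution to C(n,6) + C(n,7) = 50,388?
Yes

Explanation: C(18,6) + C(18,7) = 18,564 + 31,824 = 50,388, which equals 50,388.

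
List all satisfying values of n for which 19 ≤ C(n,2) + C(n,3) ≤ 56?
5, 6, 7

Reasoning: C(4,2)+C(4,3)=10; C(5,2)+C(5,3)=20; C(6,2)+C(6,3)=35; C(7,2)+C(7,3)=56; C(8,2)+C(8,3)=84. So valid n = 5, 6, 7.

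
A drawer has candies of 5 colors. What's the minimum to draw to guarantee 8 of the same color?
36

Explanation: Worst case: 7 of each = 35. One more: 36.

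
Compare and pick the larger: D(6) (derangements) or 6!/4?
D(6) = (6-1)·[D(5) + D(4)] = 5·[44 + 9] = 265; 6!/4 = 720/4 = 180.

Answer: D(6)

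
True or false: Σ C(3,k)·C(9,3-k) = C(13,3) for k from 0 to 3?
Vandermonde's identity gives C(12,3) = 220; RHS C(13,3) = 286.
Final answer: False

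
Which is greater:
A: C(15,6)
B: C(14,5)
A=C(15,6)=5,005, B=C(14,5)=2,002.

Answer: A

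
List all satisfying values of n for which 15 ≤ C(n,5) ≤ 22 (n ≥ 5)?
7
C(6,5)=6; C(7,5)=21; C(8,5)=56. So valid n = 7.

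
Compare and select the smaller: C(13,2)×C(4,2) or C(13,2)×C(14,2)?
C(13,2)×C(4,2)

Explanation: C(13,2)×C(4,2)=468, C(13,2)×C(14,2)=7,098.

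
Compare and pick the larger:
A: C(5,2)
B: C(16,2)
A=C(5,2)=10, B=C(16,2)=120.
Final answer: B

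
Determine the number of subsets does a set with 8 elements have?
256
Each element can be included or excluded: 2^8 = 256.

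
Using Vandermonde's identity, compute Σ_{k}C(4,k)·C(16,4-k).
4,845
= C(4+16,4) = C(20,4) = 4,845.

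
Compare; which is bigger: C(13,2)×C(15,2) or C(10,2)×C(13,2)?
C(13,2)×C(15,2)

Working:
C(13,2)×C(15,2)=8,190, C(10,2)×C(13,2)=3,510.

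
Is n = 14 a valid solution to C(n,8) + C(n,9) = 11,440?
No

Solution: C(14,8) + C(14,9) = 3,003 + 2,002 = 5,005, which does not equal 11,440.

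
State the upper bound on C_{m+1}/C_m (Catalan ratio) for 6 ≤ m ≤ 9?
38/11

C_{m+1}/C_m = 2(2m+1)/(m+2), which increases with m. Maximum at m = 9: 2·19/11 = 38/11.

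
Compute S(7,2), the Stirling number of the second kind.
63

Working:
Using the Stirling recurrence: S(n,k) = k·S(n-1,k) + S(n-1,k-1)
S(7,2) = 2·S(6,2) + S(6,1)
         = 2·31 + 1
         = 62 + 1
         = 63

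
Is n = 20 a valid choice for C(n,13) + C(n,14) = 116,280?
Yes

C(20,13) + C(20,14) = 77,520 + 38,760 = 116,280, which equals 116,280.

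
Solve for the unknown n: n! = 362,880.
9
n! is strictly increasing. 7! = 5,040, 8! = 40,320, 9! = 362,880 ✓. So n = 9.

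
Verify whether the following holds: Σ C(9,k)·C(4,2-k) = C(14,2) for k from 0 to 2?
False

Reasoning: Vandermonde's identity gives C(13,2) = 78; RHS C(14,2) = 91.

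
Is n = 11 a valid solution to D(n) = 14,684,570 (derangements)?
D(11) = (11-1)·[D(10) + D(9)] = 10·[1,334,961 + 133,496] = 14,684,570, which equals 14,684,570.

Answer: Yes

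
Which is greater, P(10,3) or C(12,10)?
P(10,3)=720, C(12,10)=66.
Final answer: P(10,3)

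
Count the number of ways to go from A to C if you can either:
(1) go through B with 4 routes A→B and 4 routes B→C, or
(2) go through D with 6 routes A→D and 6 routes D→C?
52

Reasoning: Route via B: 4×4=16. Route via D: 6×6=36. Total: 52.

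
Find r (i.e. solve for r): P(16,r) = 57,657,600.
P(16,r) = 16·15·…·(16−r+1), a product of r factors. Multiplying down from 16: 16 = 16; 16·15 = 240; 16·15·14 = 3,360; 16·15·14·13 = 43,680; 16·15·14·13·12 = 524,160; 16·15·14·13·12·11 = 5,765,760; 16·15·14·13·12·11·10 = 57,657,600 ✓ (7 factors). So r = 7.
Final answer: 7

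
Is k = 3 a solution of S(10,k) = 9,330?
S(10,3) = 3·S(9,3) + S(9,2) = 3·3,025 + 255 = 9,330, which equals 9,330.

Answer: Yes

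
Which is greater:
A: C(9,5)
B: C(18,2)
B

Explanation: A=C(9,5)=126, B=C(18,2)=153.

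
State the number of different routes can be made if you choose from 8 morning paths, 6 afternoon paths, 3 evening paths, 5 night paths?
720
By the multiplication principle: 8 × 6 × 3 × 5 = 720.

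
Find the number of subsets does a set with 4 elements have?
16

Solution: Each element can be included or excluded: 2^4 = 16.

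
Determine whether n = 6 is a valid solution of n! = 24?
No

Working:
6! = 6·5! = 6·120 = 720, which does not equal 24.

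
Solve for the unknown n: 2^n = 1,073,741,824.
30

Working:
1,073,741,824 = 1,024 × 1,024 × 1,024 = 2^10 × 2^10 × 2^10 = 2^30, so n = 30.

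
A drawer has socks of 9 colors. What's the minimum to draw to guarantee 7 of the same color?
55

Reasoning: Worst case: 6 of each = 54. One more: 55.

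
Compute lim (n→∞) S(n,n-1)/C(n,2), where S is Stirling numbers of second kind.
S(n,n-1) = C(n,2), so the limit is 1.
Final answer: 1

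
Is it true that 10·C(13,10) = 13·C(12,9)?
Absorption identity k·C(n,k) = n·C(n-1,k-1). LHS = 10·286 = 2,860; RHS = 13·220 = 2,860.
Final answer: True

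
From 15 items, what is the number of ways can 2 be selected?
C(15,2) = 15! / (2! × (15-2)!)
         = 15! / (2! × 13!)
         = 105

Answer: 105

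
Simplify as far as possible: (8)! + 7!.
45,360

Solution: (8)! + 7! = (8)·7! + 7! = (8+1)·7! = 9·7! = 45,360.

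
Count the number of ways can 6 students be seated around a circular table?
120

Explanation: Circular arrangements: (6-1)! = 120.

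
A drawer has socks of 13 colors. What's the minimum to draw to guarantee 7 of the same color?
79

Solution: Worst case: 6 of each = 78. One more: 79.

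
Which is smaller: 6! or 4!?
4!

Solution: 6!=720, 4!=24. 6! > 4!.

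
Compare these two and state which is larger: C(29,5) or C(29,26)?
C(29,5)

Reasoning: C(29,5)=118,755, C(29,26)=3,654.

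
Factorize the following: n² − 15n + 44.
Seek roots whose sum is 15 and product is 44: (4, 11). So n² − 15n + 44 = (n − 4)(n − 11).
Final answer: (n − 4)(n − 11)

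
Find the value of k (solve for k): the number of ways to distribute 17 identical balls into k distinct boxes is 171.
3

Stars and bars: the count is C(17+k−1, k−1), increasing in k. k=2: C(18,1) = 18, k=3: C(19,2) = 171 ✓. So k = 3.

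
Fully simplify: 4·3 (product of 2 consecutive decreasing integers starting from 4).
12

Solution: This is P(4,2) = 4!/(2)! = 12.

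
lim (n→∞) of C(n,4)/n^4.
1/24

Reasoning: C(n,4) ≈ n^4/4! for large n. Limit = 1/4! = 1/24.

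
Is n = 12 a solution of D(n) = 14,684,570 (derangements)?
No

Solution: D(12) = (12-1)·[D(11) + D(10)] = 11·[14,684,570 + 1,334,961] = 176,214,841, which does not equal 14,684,570.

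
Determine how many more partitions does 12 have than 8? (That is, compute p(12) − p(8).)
55

Reasoning: Pentagonal recurrence p(n) = p(n−1) + p(n−2) − p(n−5) − p(n−7) + …: p(12) = p(11) + p(10) − p(7) − p(5) + p(0) = 56 + 42 − 15 − 7 + 1 = 77.
p(8) = p(7) + p(6) − p(3) − p(1) = 15 + 11 − 3 − 1 = 22.
Difference = 77 − 22 = 55.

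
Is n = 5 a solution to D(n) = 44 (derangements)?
Yes

Solution: D(5) = (5-1)·[D(4) + D(3)] = 4·[9 + 2] = 44, which equals 44.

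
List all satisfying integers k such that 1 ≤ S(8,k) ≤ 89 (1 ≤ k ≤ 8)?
1, 7, 8
S(8,1)=1; S(8,2)=127; S(8,3)=966; S(8,4)=1,701; S(8,5)=1,050; S(8,6)=266; S(8,7)=28; S(8,8)=1. So valid k = 1, 7, 8.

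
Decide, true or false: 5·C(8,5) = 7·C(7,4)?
False

Working:
Absorption identity k·C(n,k) = n·C(n-1,k-1). LHS = 5·56 = 280; RHS = 7·35 = 245.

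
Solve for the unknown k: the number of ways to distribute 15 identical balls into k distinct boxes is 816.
4

Explanation: Stars and bars: the count is C(15+k−1, k−1), increasing in k. k=2: C(16,1) = 16, k=3: C(17,2) = 136, k=4: C(18,3) = 816 ✓. So k = 4.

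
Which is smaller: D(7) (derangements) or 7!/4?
7!/4
D(7) = (7-1)·[D(6) + D(5)] = 6·[265 + 44] = 1,854; 7!/4 = 5,040/4 = 1,260.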